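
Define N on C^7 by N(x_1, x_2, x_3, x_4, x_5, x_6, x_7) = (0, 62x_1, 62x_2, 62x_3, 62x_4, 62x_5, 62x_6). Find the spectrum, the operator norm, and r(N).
sigma(N) = {0}; ||N|| = 62; r(N) = 0. (N is nilpotent with N^7 = 0.)

On C^7, N is a strictly lower-triangular matrix with 62 on the subdiagonal and zeros elsewhere, so its characteristic polynomial is lambda^7 and every eigenvalue is 0: sigma(N) = {0}. For the operator norm, N e_i = 62e_{i+1} for i = 1, ..., 6 and N e_7 = 0, so the singular values of N are 62 (with multiplicity 6) and 0; hence ||N|| = 62. The spectral radius r(N) = max|lambda| = 0. Note ||N|| > r(N) — characteristic of non-normal nilpotent operators. Indeed N^7 = 0.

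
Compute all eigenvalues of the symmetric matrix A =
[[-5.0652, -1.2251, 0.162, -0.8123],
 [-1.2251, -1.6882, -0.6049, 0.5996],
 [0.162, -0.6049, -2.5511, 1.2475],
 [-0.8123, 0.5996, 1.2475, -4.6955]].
sigma(A) ≈ {-6, -5, -2, -1}

A is real symmetric, so its spectrum consists of real eigenvalues. Expanding the characteristic polynomial of the displayed matrix gives
  det(λ I - A) = p(λ) = λ^4 + (14)λ^3 + (65)λ^2 + (112.0022)λ + (60.0026).
Solving p(λ) = 0 yields eigenvalues ≈ -6, -5, -2, -1. (A is shown rounded to 4 decimals, so these recover the underlying integer eigenvalues to within that precision.)
Verification: the trace of A = -14 equals the sum of eigenvalues -14, and det(A) ≈ 60.0026 matches the eigenvalue product 60.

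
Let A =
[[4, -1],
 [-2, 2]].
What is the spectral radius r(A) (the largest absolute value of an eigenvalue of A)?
r(A) = (6 + sqrt(12))/2 ≈ 4.7321

The eigenvalues of A are the roots of its characteristic polynomial. With M = A (coefficients from the trace and determinant):
  p(λ) = det(λ I - M) = λ^2 - 6λ + 6.
For λ^2 - 6λ + 6 the discriminant is 12. It is nonnegative but not a perfect square, so the roots are real and irrational: λ = (6 ± sqrt(12))/2 ≈ 4.7321, 1.2679.
Thus the eigenvalues (to 4 decimals) are 4.7321 (modulus 4.7321); 1.2679 (modulus 1.2679). The spectral radius is the largest modulus: r(A) = (6 + sqrt(12))/2 ≈ 4.7321. (Cross-check: r(A) ≤ ||A||_2 ≈ 4.8442; equality holds whenever A is normal, though it can also hold for some non-normal A.)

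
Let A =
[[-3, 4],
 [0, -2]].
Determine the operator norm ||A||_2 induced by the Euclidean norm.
||A||_2 = sqrt((29 + sqrt(697))/2) ≈ 5.2631 (= sqrt(largest eigenvalue of A^T A))

||A||_2 = sigma_max(A) = sqrt(lambda_max(A^T A)). Form the symmetric matrix M = A^T A =
[[9, -12],
 [-12, 20]].
Its characteristic polynomial (trace, determinant of M give the coefficients) is
  p(λ) = det(λ I - M) = λ^2 - 29λ + 36.
For λ^2 - 29λ + 36 the discriminant is 697. It is nonnegative but not a perfect square, so the roots are real and irrational: λ = (29 ± sqrt(697))/2 ≈ 27.7004, 1.2996.
So the eigenvalues of A^T A are ≈ 1.2996, 27.7004 (all ≥ 0, as they must be for A^T A). The largest is λ_max = (29 + sqrt(697))/2 ≈ 27.7004, hence ||A||_2 = sqrt(λ_max) = sqrt((29 + sqrt(697))/2) ≈ 5.2631.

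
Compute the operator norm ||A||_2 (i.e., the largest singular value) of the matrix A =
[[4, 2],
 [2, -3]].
||A||_2 = sqrt((33 + sqrt(65))/2) ≈ 4.5311 (= sqrt(largest eigenvalue of A^T A))

||A||_2 = sigma_max(A) = sqrt(lambda_max(A^T A)). Form the symmetric matrix M = A^T A =
[[20, 2],
 [2, 13]].
Its characteristic polynomial (trace, determinant of M give the coefficients) is
  p(λ) = det(λ I - M) = λ^2 - 33λ + 256.
For λ^2 - 33λ + 256 the discriminant is 65. It is nonnegative but not a perfect square, so the roots are real and irrational: λ = (33 ± sqrt(65))/2 ≈ 20.5311, 12.4689.
So the eigenvalues of A^T A are ≈ 12.4689, 20.5311 (all ≥ 0, as they must be for A^T A). The largest is λ_max = (33 + sqrt(65))/2 ≈ 20.5311, hence ||A||_2 = sqrt(λ_max) = sqrt((33 + sqrt(65))/2) ≈ 4.5311.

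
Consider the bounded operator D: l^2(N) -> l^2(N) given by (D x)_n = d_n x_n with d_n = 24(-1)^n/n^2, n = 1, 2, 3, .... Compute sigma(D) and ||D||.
sigma(D) = {24(-1)^n/n^2 : n ≥ 1} ∪ {0}; ||D|| = 24

A bounded diagonal operator on l^2 with diagonal entries d_n has spectrum equal to the closure of {d_n : n ≥ 1}: every d_n is an eigenvalue (with eigenvector e_n), so {d_n} ⊂ sigma(D); the spectrum is closed, so its closure is too; and for lambda not in the closure, (D - lambda I) has bounded inverse (the diagonal entries 1/(d_n - lambda) are bounded). For our sequence d_n = 24(-1)^n/n^2, n = 1, 2, 3, ...:
  - {d_n} = {24(-1)^n/n^2 : n ≥ 1}; the only limit point is 0
  - closure = {24(-1)^n/n^2 : n ≥ 1} ∪ {0}
For the norm: a diagonal operator has ||D|| = sup_n |d_n|. Here |d_n| = 24/n^2 is decreasing, so sup_n |d_n| = |d_1| = 24. So ||D|| = 24.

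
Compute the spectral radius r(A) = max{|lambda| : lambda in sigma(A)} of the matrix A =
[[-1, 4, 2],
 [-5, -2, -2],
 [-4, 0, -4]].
r(A) ≈ 5.5826

The eigenvalues of A are the roots of its characteristic polynomial. With M = A (coefficients from the trace, the sum of principal 2x2 minors, and det A):
  p(λ) = det(λ I - M) = λ^3 + 7λ^2 + 42λ + 72.
No integer candidate from the rational root theorem (±divisors of 72) is a root, so the roots are irrational. The cubic discriminant is Δ = -67644 < 0, so there is one real root and a complex-conjugate pair. p(-3) = -18 and p(-2) = 8 have opposite signs, so a root lies in (-3, -2); Newton's method refines it to λ ≈ -2.3102. Dividing out (λ - (-2.3102)) leaves approximately λ^2 + 4.6898λ + 31.1655. For λ^2 + 4.6898λ + 31.1655 the discriminant is -102.6683. It is negative, so the remaining roots are the complex-conjugate pair λ ≈ -2.3449 ± 5.0663i. Their product equals the constant term, so |λ|^2 ≈ 31.1655 and |λ| ≈ 5.5826.
Thus the eigenvalues (to 4 decimals) are -2.3102 (modulus 2.3102); -2.3449 ± 5.0663i (modulus 5.5826). The spectral radius is the largest modulus: r(A) ≈ 5.5826. (Cross-check: r(A) ≤ ||A||_2 ≈ 7.8734; equality holds whenever A is normal, though it can also hold for some non-normal A.)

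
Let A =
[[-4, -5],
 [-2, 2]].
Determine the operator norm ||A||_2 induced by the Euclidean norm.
||A||_2 = sqrt((49 + sqrt(1105))/2) ≈ 6.4125 (= sqrt(largest eigenvalue of A^T A))

||A||_2 = sigma_max(A) = sqrt(lambda_max(A^T A)). Form the symmetric matrix M = A^T A =
[[20, 16],
 [16, 29]].
Its characteristic polynomial (trace, determinant of M give the coefficients) is
  p(λ) = det(λ I - M) = λ^2 - 49λ + 324.
For λ^2 - 49λ + 324 the discriminant is 1105. It is nonnegative but not a perfect square, so the roots are real and irrational: λ = (49 ± sqrt(1105))/2 ≈ 41.1208, 7.8792.
So the eigenvalues of A^T A are ≈ 7.8792, 41.1208 (all ≥ 0, as they must be for A^T A). The largest is λ_max = (49 + sqrt(1105))/2 ≈ 41.1208, hence ||A||_2 = sqrt(λ_max) = sqrt((49 + sqrt(1105))/2) ≈ 6.4125.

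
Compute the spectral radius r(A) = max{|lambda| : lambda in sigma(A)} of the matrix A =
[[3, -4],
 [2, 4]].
r(A) = sqrt(20) ≈ 4.4721

The eigenvalues of A are the roots of its characteristic polynomial. With M = A (coefficients from the trace and determinant):
  p(λ) = det(λ I - M) = λ^2 - 7λ + 20.
For λ^2 - 7λ + 20 the discriminant is -31. It is negative, so the roots are the complex-conjugate pair λ = 7/2 ± (sqrt(31)/2) i ≈ 3.5 ± 2.7839i. For a conjugate pair the product of the roots equals the constant term, so |λ|^2 = 20 and |λ| = sqrt(20) ≈ 4.4721.
Thus the eigenvalues (to 4 decimals) are 3.5 ± 2.7839i (modulus 4.4721). The spectral radius is the largest modulus: r(A) = sqrt(20) ≈ 4.4721. (Cross-check: r(A) ≤ ||A||_2 ≈ 5.7278; equality holds whenever A is normal, though it can also hold for some non-normal A.)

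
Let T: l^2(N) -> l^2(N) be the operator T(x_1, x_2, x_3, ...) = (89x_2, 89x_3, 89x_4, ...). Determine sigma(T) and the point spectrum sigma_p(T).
sigma(T) = closed disk {z in C : |z| ≤ 89}; sigma_p(T) = open disk {z in C : |z| < 89}

Note T = 89·V where V is the unit left shift (V x)_k = x_{k+1}; so sigma(T) = 89·sigma(V) and ||T|| = 89||V||. ||T x||^2 = 7921sum_{k≥2} |x_k|^2 ≤ 7921||x||^2, with equality on {x : x_1 = 0}, so ||T|| = 89. For any lambda with |lambda| < 89, set r = lambda/89 (|r| < 1); the vector x = (1, r, r^2, ...) is in l^2 and satisfies T x = 89(r, r^2, ...) = lambda x, so lambda is an eigenvalue. On the boundary |lambda| = 89 the geometric series diverges, so no l^2 eigenvector exists, but these lambda lie in the approximate point spectrum. Hence sigma(T) is the closed disk of radius 89 and sigma_p(T) is the open disk.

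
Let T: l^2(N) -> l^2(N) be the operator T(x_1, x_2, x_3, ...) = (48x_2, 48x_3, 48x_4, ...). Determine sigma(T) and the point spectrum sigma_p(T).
sigma(T) = closed disk {z in C : |z| ≤ 48}; sigma_p(T) = open disk {z in C : |z| < 48}

Note T = 48·V where V is the unit left shift (V x)_k = x_{k+1}; so sigma(T) = 48·sigma(V) and ||T|| = 48||V||. ||T x||^2 = 2304sum_{k≥2} |x_k|^2 ≤ 2304||x||^2, with equality on {x : x_1 = 0}, so ||T|| = 48. For any lambda with |lambda| < 48, set r = lambda/48 (|r| < 1); the vector x = (1, r, r^2, ...) is in l^2 and satisfies T x = 48(r, r^2, ...) = lambda x, so lambda is an eigenvalue. On the boundary |lambda| = 48 the geometric series diverges, so no l^2 eigenvector exists, but these lambda lie in the approximate point spectrum. Hence sigma(T) is the closed disk of radius 48 and sigma_p(T) is the open disk.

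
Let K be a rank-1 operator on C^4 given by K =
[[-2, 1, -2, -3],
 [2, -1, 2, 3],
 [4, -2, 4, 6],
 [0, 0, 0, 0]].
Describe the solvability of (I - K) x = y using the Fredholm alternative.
(I - K) is singular (det(I - K) = 0, i.e. 1 ∈ sigma(K)). (I - K) x = y is solvable iff y ⊥ ker((I - K)^*) = span{(-2, 1, -2, -3)}, i.e. iff -2y_1 + y_2 - 2y_3 - 3y_4 = 0. When solvable, the solutions are x = y + c·(1, -1, -2, 0), c arbitrary (ker(I - K) = span{(1, -1, -2, 0)}, dimension 1).

K has rank 1, so it is an outer product K = u v^T: every row of K is a multiple of one row vector. Reading off the entries, u = (1, -1, -2, 0) and v = (-2, 1, -2, -3) (row i of K equals u_i·v^T). A rank-one matrix u v^T satisfies K u = u (v·u) and kills the (3)-dimensional subspace v^⊥, so its characteristic polynomial is lambda^3 (lambda - v·u) with v·u = tr K = 1. Hence the eigenvalues of I - K are 1 (multiplicity 3) and 1 - (1) = 0, so det(I - K) = 0. (Direct check: I - K =
[[3, -1, 2, 3],
 [-2, 2, -2, -3],
 [-4, 2, -3, -6],
 [0, 0, 0, 1]]
has determinant 0.) So 1 is an eigenvalue of K and (I - K) is not invertible. The finite-dimensional Fredholm alternative says: either (I - K) is invertible, or ker(I - K) ≠ {0} and then range(I - K) = ker((I - K)^*)^⊥, with dim ker(I - K) = dim ker((I - K)^*). We are in the second case, so we need both kernels. Kernel of I - K: (I - K) u = u - u (v·u) = u - u = 0, so ker(I - K) = span{u} = span{(1, -1, -2, 0)} (it is exactly 1-dimensional because rank(I - K) = 3). Kernel of the adjoint: K is real, so (I - K)^* = I - K^T = I - v u^T, and (I - v u^T) v = v - v (u·v) = 0; hence ker((I - K)^*) = span{v} = span{(-2, 1, -2, -3)}. Therefore (I - K) x = y is solvable iff <y, v> = 0, i.e. iff -2y_1 + y_2 - 2y_3 - 3y_4 = 0. When this holds, K y = u (v·y) = 0, so (I - K) y = y and x = y is a particular solution; the full solution set is the line x = y + c·u = y + c·(1, -1, -2, 0), c ∈ C.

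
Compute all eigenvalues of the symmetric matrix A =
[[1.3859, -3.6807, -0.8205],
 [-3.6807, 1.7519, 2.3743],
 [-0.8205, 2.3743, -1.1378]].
sigma(A) ≈ {-3, -1, 6}

A is real symmetric, so its spectrum consists of real eigenvalues. Expanding the characteristic polynomial of the displayed matrix gives
  det(λ I - A) = p(λ) = λ^3 + (-2)λ^2 + (-21)λ + (-18).
Solving p(λ) = 0 yields eigenvalues ≈ -3, -1, 6. (A is shown rounded to 4 decimals, so these recover the underlying integer eigenvalues to within that precision.)
Verification: the trace of A = 2 equals the sum of eigenvalues 2, and det(A) ≈ 18.0006 matches the eigenvalue product 18.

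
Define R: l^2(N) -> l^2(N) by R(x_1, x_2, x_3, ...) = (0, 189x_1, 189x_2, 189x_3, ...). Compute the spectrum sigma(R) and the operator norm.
sigma(R) = closed disk {z in C : |z| ≤ 189}; ||R|| = 189

Note R = 189·U where U is the unit right shift (U x)_k = x_{k-1} (with x_0 := 0); so ||R|| = 189||U|| and sigma(R) = 189·sigma(U). ||R x||^2 = sum_{k≥1} |189x_k|^2 = 35721||x||^2, so ||R|| = 189 and sigma(R) ⊂ {|z| ≤ 189}. For any |lambda| < 189, the equation (R - lambda I) x = 0 forces x_1 = 0, then 189x_k = lambda x_{k+1} ⇒ x = 0, so R has no eigenvalues. But (R - lambda I) is not surjective for |lambda| < 189: solving (R - lambda I) x = e_1 would require x_n proportional to (lambda/189)^(-n), which is not in l^2. So every |lambda| < 189 lies in the residual spectrum. The boundary |lambda| = 189 is in the approximate point spectrum (the spectrum is closed). Hence sigma(R) is the closed disk of radius 189.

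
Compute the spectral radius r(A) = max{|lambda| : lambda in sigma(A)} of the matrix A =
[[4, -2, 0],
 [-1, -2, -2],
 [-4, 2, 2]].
r(A) = sqrt(10) ≈ 3.1623

The eigenvalues of A are the roots of its characteristic polynomial. With M = A (coefficients from the trace, the sum of principal 2x2 minors, and det A):
  p(λ) = det(λ I - M) = λ^3 - 4λ^2 - 2λ + 20.
By the rational root theorem any rational root is an integer divisor of 20. Testing λ = -2: p(-2) = -8 - 16 + 4 + 20 = 0, so λ = -2 is a root. Dividing out (λ + 2) leaves p(λ) = (λ + 2)(λ^2 - 6λ + 10). For λ^2 - 6λ + 10 the discriminant is -4. It is negative, so the roots are the complex-conjugate pair λ = 3 ± (sqrt(4)/2) i ≈ 3 ± 1i. For a conjugate pair the product of the roots equals the constant term, so |λ|^2 = 10 and |λ| = sqrt(10) ≈ 3.1623.
Thus the eigenvalues (to 4 decimals) are 3 ± 1i (modulus 3.1623); -2 (modulus 2). The spectral radius is the largest modulus: r(A) = sqrt(10) ≈ 3.1623. (Cross-check: r(A) ≤ ||A||_2 ≈ 6.5088; equality holds whenever A is normal, though it can also hold for some non-normal A.)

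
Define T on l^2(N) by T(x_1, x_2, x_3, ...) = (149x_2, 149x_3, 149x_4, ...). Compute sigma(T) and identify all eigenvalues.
sigma(T) = closed disk {z in C : |z| ≤ 149}; sigma_p(T) = open disk {z in C : |z| < 149}

Note T = 149·V where V is the unit left shift (V x)_k = x_{k+1}; so sigma(T) = 149·sigma(V) and ||T|| = 149||V||. ||T x||^2 = 22201sum_{k≥2} |x_k|^2 ≤ 22201||x||^2, with equality on {x : x_1 = 0}, so ||T|| = 149. For any lambda with |lambda| < 149, set r = lambda/149 (|r| < 1); the vector x = (1, r, r^2, ...) is in l^2 and satisfies T x = 149(r, r^2, ...) = lambda x, so lambda is an eigenvalue. On the boundary |lambda| = 149 the geometric series diverges, so no l^2 eigenvector exists, but these lambda lie in the approximate point spectrum. Hence sigma(T) is the closed disk of radius 149 and sigma_p(T) is the open disk.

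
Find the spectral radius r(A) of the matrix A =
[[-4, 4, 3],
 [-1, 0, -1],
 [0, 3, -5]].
r(A) ≈ 5.4101

The eigenvalues of A are the roots of its characteristic polynomial. With M = A (coefficients from the trace, the sum of principal 2x2 minors, and det A):
  p(λ) = det(λ I - M) = λ^3 + 9λ^2 + 27λ + 41.
No integer candidate from the rational root theorem (±divisors of 41) is a root, so the roots are irrational. The cubic discriminant is Δ = -5292 < 0, so there is one real root and a complex-conjugate pair. p(-6) = -13 and p(-5) = 6 have opposite signs, so a root lies in (-6, -5); Newton's method refines it to λ ≈ -5.4101. Dividing out (λ - (-5.4101)) leaves approximately λ^2 + 3.5899λ + 7.5784. For λ^2 + 3.5899λ + 7.5784 the discriminant is -17.4264. It is negative, so the remaining roots are the complex-conjugate pair λ ≈ -1.7949 ± 2.0872i. Their product equals the constant term, so |λ|^2 ≈ 7.5784 and |λ| ≈ 2.7529.
Thus the eigenvalues (to 4 decimals) are -5.4101 (modulus 5.4101); -1.7949 ± 2.0872i (modulus 2.7529). The spectral radius is the largest modulus: r(A) ≈ 5.4101. (Cross-check: r(A) ≤ ||A||_2 ≈ 6.4905; equality holds whenever A is normal, though it can also hold for some non-normal A.)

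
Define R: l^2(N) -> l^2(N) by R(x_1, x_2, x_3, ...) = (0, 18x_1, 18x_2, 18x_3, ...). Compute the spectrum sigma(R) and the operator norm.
sigma(R) = closed disk {z in C : |z| ≤ 18}; ||R|| = 18

Note R = 18·U where U is the unit right shift (U x)_k = x_{k-1} (with x_0 := 0); so ||R|| = 18||U|| and sigma(R) = 18·sigma(U). ||R x||^2 = sum_{k≥1} |18x_k|^2 = 324||x||^2, so ||R|| = 18 and sigma(R) ⊂ {|z| ≤ 18}. For any |lambda| < 18, the equation (R - lambda I) x = 0 forces x_1 = 0, then 18x_k = lambda x_{k+1} ⇒ x = 0, so R has no eigenvalues. But (R - lambda I) is not surjective for |lambda| < 18: solving (R - lambda I) x = e_1 would require x_n proportional to (lambda/18)^(-n), which is not in l^2. So every |lambda| < 18 lies in the residual spectrum. The boundary |lambda| = 18 is in the approximate point spectrum (the spectrum is closed). Hence sigma(R) is the closed disk of radius 18.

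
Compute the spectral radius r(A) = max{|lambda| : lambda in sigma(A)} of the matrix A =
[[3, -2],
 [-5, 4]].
r(A) = (7 + sqrt(41))/2 ≈ 6.7016

The eigenvalues of A are the roots of its characteristic polynomial. With M = A (coefficients from the trace and determinant):
  p(λ) = det(λ I - M) = λ^2 - 7λ + 2.
For λ^2 - 7λ + 2 the discriminant is 41. It is nonnegative but not a perfect square, so the roots are real and irrational: λ = (7 ± sqrt(41))/2 ≈ 6.7016, 0.2984.
Thus the eigenvalues (to 4 decimals) are 6.7016 (modulus 6.7016); 0.2984 (modulus 0.2984). The spectral radius is the largest modulus: r(A) = (7 + sqrt(41))/2 ≈ 6.7016. (Cross-check: r(A) ≤ ||A||_2 ≈ 7.3434; equality holds whenever A is normal, though it can also hold for some non-normal A.)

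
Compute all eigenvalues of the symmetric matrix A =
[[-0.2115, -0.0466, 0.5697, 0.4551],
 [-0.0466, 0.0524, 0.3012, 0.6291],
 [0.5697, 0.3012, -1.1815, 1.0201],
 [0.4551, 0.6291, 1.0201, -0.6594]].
sigma(A) ≈ {-2, -1, 0, 1}

A is real symmetric, so its spectrum consists of real eigenvalues. Expanding the characteristic polynomial of the displayed matrix gives
  det(λ I - A) = p(λ) = λ^4 + (2)λ^3 + (-1)λ^2 + (-2)λ + (0).
Solving p(λ) = 0 yields eigenvalues ≈ -2, -1, 0, 1. (A is shown rounded to 4 decimals, so these recover the underlying integer eigenvalues to within that precision.)
Verification: the trace of A = -2 equals the sum of eigenvalues -2, and det(A) ≈ 0.0001 matches the eigenvalue product 0.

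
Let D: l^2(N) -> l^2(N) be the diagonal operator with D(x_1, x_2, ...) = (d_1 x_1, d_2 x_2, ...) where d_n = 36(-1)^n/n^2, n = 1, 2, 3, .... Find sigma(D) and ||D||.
sigma(D) = {36(-1)^n/n^2 : n ≥ 1} ∪ {0}; ||D|| = 36

A bounded diagonal operator on l^2 with diagonal entries d_n has spectrum equal to the closure of {d_n : n ≥ 1}: every d_n is an eigenvalue (with eigenvector e_n), so {d_n} ⊂ sigma(D); the spectrum is closed, so its closure is too; and for lambda not in the closure, (D - lambda I) has bounded inverse (the diagonal entries 1/(d_n - lambda) are bounded). For our sequence d_n = 36(-1)^n/n^2, n = 1, 2, 3, ...:
  - {d_n} = {36(-1)^n/n^2 : n ≥ 1}; the only limit point is 0
  - closure = {36(-1)^n/n^2 : n ≥ 1} ∪ {0}
For the norm: a diagonal operator has ||D|| = sup_n |d_n|. Here |d_n| = 36/n^2 is decreasing, so sup_n |d_n| = |d_1| = 36. So ||D|| = 36.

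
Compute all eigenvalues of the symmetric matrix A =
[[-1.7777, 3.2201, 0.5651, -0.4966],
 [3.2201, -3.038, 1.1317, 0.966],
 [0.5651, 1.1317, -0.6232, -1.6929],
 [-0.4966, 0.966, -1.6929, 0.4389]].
sigma(A) ≈ {-6, -2, 1, 2}

A is real symmetric, so its spectrum consists of real eigenvalues. Expanding the characteristic polynomial of the displayed matrix gives
  det(λ I - A) = p(λ) = λ^4 + (5)λ^3 + (-10)λ^2 + (-20)λ + (24).
Solving p(λ) = 0 yields eigenvalues ≈ -6, -2, 1, 2. (A is shown rounded to 4 decimals, so these recover the underlying integer eigenvalues to within that precision.)
Verification: the trace of A = -5 equals the sum of eigenvalues -5, and det(A) ≈ 24.0005 matches the eigenvalue product 24.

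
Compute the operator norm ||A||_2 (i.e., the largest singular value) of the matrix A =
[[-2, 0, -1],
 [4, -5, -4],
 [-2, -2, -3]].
||A||_2 ≈ 7.84 (= sqrt(largest eigenvalue of A^T A))

||A||_2 = sigma_max(A) = sqrt(lambda_max(A^T A)). Form the symmetric matrix M = A^T A =
[[24, -16, -8],
 [-16, 29, 26],
 [-8, 26, 26]].
Its characteristic polynomial (trace, sum of principal 2x2 minors, determinant of M give the coefficients) is
  p(λ) = det(λ I - M) = λ^3 - 79λ^2 + 1078λ - 16.
No integer candidate from the rational root theorem (±divisors of 16) is a root, so the roots are irrational. The cubic discriminant is Δ = 2234625284 > 0, so there are three distinct real roots. p(0) = -16 and p(1) = 984 have opposite signs, so a root lies in (0, 1); Newton's method refines it to λ ≈ 0.0149. p(17) = 392 and p(18) = -376 have opposite signs, so a root lies in (17, 18); Newton's method refines it to λ ≈ 17.519. p(61) = -1236 and p(62) = 1472 have opposite signs, so a root lies in (61, 62); Newton's method refines it to λ ≈ 61.4661. Check (Vieta): the three roots sum to 79, matching tr M = 79.
So the eigenvalues of A^T A are ≈ 0.0149, 17.519, 61.4661 (all ≥ 0, as they must be for A^T A). The largest is λ_max ≈ 61.4661, hence ||A||_2 = sqrt(λ_max) ≈ 7.84.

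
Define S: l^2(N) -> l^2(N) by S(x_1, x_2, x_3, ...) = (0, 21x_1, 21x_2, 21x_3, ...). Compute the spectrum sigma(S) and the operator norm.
sigma(S) = closed disk {z in C : |z| ≤ 21}; ||S|| = 21

Note S = 21·U where U is the unit right shift (U x)_k = x_{k-1} (with x_0 := 0); so ||S|| = 21||U|| and sigma(S) = 21·sigma(U). ||S x||^2 = sum_{k≥1} |21x_k|^2 = 441||x||^2, so ||S|| = 21 and sigma(S) ⊂ {|z| ≤ 21}. For any |lambda| < 21, the equation (S - lambda I) x = 0 forces x_1 = 0, then 21x_k = lambda x_{k+1} ⇒ x = 0, so S has no eigenvalues. But (S - lambda I) is not surjective for |lambda| < 21: solving (S - lambda I) x = e_1 would require x_n proportional to (lambda/21)^(-n), which is not in l^2. So every |lambda| < 21 lies in the residual spectrum. The boundary |lambda| = 21 is in the approximate point spectrum (the spectrum is closed). Hence sigma(S) is the closed disk of radius 21.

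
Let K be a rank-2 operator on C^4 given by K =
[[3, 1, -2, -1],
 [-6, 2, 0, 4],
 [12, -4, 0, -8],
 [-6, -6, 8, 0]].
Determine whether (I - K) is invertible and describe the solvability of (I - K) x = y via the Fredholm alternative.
(I - K) is invertible (det(I - K) = 114 ≠ 0), so for every y in C^4 the equation (I - K) x = y has a unique solution.

K has rank 2 and factors as K = U V^T = u1 v1^T + u2 v2^T with u1 = (-1, 1, -2, 3), v1 = (-3, -1, 2, 1), u2 = (0, 1, -2, -1), v2 = (-3, 3, -2, 3) (multiplying out reproduces the displayed K). The nonzero eigenvalues of U V^T coincide with those of the 2 x 2 matrix G = V^T U = [[v1·u1, v1·u2], [v2·u1, v2·u2]] = [[1, -6], [19, 4]], and by the Sylvester determinant identity det(I_4 - U V^T) = det(I_2 - V^T U) = det([[0, 6], [-19, -3]]) = (0)(-3) - (6)(-19) = 114. (Direct check: I - K =
[[-2, -1, 2, 1],
 [6, -1, 0, -4],
 [-12, 4, 1, 8],
 [6, 6, -8, 1]]
has determinant 114.) The finite-dimensional Fredholm alternative says: either (I - K) is invertible, or ker(I - K) ≠ {0} and then range(I - K) = ker((I - K)^*)^⊥, with dim ker(I - K) = dim ker((I - K)^*). Since det(I - K) ≠ 0, 1 is not an eigenvalue of K and ker(I - K) = {0}, so we are in the first case: for every y there is a unique x = (I - K)^(-1) y. (Explicitly, by the Woodbury identity, (I - U V^T)^(-1) = I + U (I_2 - G)^(-1) V^T.)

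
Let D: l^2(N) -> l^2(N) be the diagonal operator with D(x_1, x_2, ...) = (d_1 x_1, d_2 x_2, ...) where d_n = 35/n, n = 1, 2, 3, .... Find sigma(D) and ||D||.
sigma(D) = {35/n : n ≥ 1} ∪ {0}; ||D|| = 35

A bounded diagonal operator on l^2 with diagonal entries d_n has spectrum equal to the closure of {d_n : n ≥ 1}: every d_n is an eigenvalue (with eigenvector e_n), so {d_n} ⊂ sigma(D); the spectrum is closed, so its closure is too; and for lambda not in the closure, (D - lambda I) has bounded inverse (the diagonal entries 1/(d_n - lambda) are bounded). For our sequence d_n = 35/n, n = 1, 2, 3, ...:
  - {d_n} = {35/n : n ≥ 1}; the only limit point is 0
  - closure = {35/n : n ≥ 1} ∪ {0}
For the norm: a diagonal operator has ||D|| = sup_n |d_n|. Here d_n = 35/n is positive and decreasing, so sup_n |d_n| = d_1 = 35. So ||D|| = 35.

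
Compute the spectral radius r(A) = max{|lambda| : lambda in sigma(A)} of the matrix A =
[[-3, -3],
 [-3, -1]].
r(A) = (4 + sqrt(40))/2 ≈ 5.1623

The eigenvalues of A are the roots of its characteristic polynomial. With M = A (coefficients from the trace and determinant):
  p(λ) = det(λ I - M) = λ^2 + 4λ - 6.
For λ^2 + 4λ - 6 the discriminant is 40. It is nonnegative but not a perfect square, so the roots are real and irrational: λ = (-4 ± sqrt(40))/2 ≈ 1.1623, -5.1623.
Thus the eigenvalues (to 4 decimals) are 1.1623 (modulus 1.1623); -5.1623 (modulus 5.1623). The spectral radius is the largest modulus: r(A) = (4 + sqrt(40))/2 ≈ 5.1623. (Cross-check: r(A) ≤ ||A||_2 ≈ 5.1623; equality holds whenever A is normal, though it can also hold for some non-normal A.)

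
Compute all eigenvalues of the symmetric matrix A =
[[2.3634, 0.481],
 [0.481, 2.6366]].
sigma(A) ≈ {2, 3}

A is real symmetric, so its spectrum consists of real eigenvalues. Expanding the characteristic polynomial of the displayed matrix gives
  det(λ I - A) = p(λ) = λ^2 + (-5)λ + (6).
Solving p(λ) = 0 yields eigenvalues ≈ 2, 3. (A is shown rounded to 4 decimals, so these recover the underlying integer eigenvalues to within that precision.)
Verification: the trace of A = 5 equals the sum of eigenvalues 5, and det(A) ≈ 6.0000 matches the eigenvalue product 6.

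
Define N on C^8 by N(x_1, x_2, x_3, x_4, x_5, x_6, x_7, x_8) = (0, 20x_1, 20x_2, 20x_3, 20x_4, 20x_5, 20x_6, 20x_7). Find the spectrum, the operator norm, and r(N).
sigma(N) = {0}; ||N|| = 20; r(N) = 0. (N is nilpotent with N^8 = 0.)

On C^8, N is a strictly lower-triangular matrix with 20 on the subdiagonal and zeros elsewhere, so its characteristic polynomial is lambda^8 and every eigenvalue is 0: sigma(N) = {0}. For the operator norm, N e_i = 20e_{i+1} for i = 1, ..., 7 and N e_8 = 0, so the singular values of N are 20 (with multiplicity 7) and 0; hence ||N|| = 20. The spectral radius r(N) = max|lambda| = 0. Note ||N|| > r(N) — characteristic of non-normal nilpotent operators. Indeed N^8 = 0.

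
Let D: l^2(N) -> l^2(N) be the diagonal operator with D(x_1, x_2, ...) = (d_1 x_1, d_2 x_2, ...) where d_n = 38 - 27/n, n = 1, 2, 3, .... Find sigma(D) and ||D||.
sigma(D) = {38 - 27/n : n ≥ 1} ∪ {38}; ||D|| = 38

A bounded diagonal operator on l^2 with diagonal entries d_n has spectrum equal to the closure of {d_n : n ≥ 1}: every d_n is an eigenvalue (with eigenvector e_n), so {d_n} ⊂ sigma(D); the spectrum is closed, so its closure is too; and for lambda not in the closure, (D - lambda I) has bounded inverse (the diagonal entries 1/(d_n - lambda) are bounded). For our sequence d_n = 38 - 27/n, n = 1, 2, 3, ...:
  - {d_n} = {38 - 27/n : n ≥ 1}; the only limit point is 38
  - closure = {38 - 27/n : n ≥ 1} ∪ {38}
For the norm: a diagonal operator has ||D|| = sup_n |d_n|. Here d_n = 38 - 27/n increases monotonically from d_1 = 11 toward 38, with all terms in [11, 38); so sup_n |d_n| = 38 (the supremum is the limit, not attained). So ||D|| = 38.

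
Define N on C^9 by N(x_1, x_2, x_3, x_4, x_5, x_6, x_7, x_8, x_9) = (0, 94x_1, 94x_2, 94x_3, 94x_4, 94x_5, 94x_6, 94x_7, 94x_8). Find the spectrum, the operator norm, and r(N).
sigma(N) = {0}; ||N|| = 94; r(N) = 0. (N is nilpotent with N^9 = 0.)

On C^9, N is a strictly lower-triangular matrix with 94 on the subdiagonal and zeros elsewhere, so its characteristic polynomial is lambda^9 and every eigenvalue is 0: sigma(N) = {0}. For the operator norm, N e_i = 94e_{i+1} for i = 1, ..., 8 and N e_9 = 0, so the singular values of N are 94 (with multiplicity 8) and 0; hence ||N|| = 94. The spectral radius r(N) = max|lambda| = 0. Note ||N|| > r(N) — characteristic of non-normal nilpotent operators. Indeed N^9 = 0.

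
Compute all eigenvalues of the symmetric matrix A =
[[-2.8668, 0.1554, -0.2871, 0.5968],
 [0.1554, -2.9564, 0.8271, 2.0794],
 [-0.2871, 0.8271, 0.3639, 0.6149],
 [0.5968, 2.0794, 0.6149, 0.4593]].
sigma(A) ≈ {-4, -3, 0, 2}

A is real symmetric, so its spectrum consists of real eigenvalues. Expanding the characteristic polynomial of the displayed matrix gives
  det(λ I - A) = p(λ) = λ^4 + (5)λ^3 + (-2)λ^2 + (-24)λ + (-0.0012).
Solving p(λ) = 0 yields eigenvalues ≈ -4, -3, 0, 2. (A is shown rounded to 4 decimals, so these recover the underlying integer eigenvalues to within that precision.)
Verification: the trace of A = -5 equals the sum of eigenvalues -5, and det(A) ≈ -0.0012 matches the eigenvalue product 0.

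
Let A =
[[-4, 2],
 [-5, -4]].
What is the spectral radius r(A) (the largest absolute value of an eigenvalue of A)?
r(A) = sqrt(26) ≈ 5.099

The eigenvalues of A are the roots of its characteristic polynomial. With M = A (coefficients from the trace and determinant):
  p(λ) = det(λ I - M) = λ^2 + 8λ + 26.
For λ^2 + 8λ + 26 the discriminant is -40. It is negative, so the roots are the complex-conjugate pair λ = -4 ± (sqrt(40)/2) i ≈ -4 ± 3.1623i. For a conjugate pair the product of the roots equals the constant term, so |λ|^2 = 26 and |λ| = sqrt(26) ≈ 5.099.
Thus the eigenvalues (to 4 decimals) are -4 ± 3.1623i (modulus 5.099). The spectral radius is the largest modulus: r(A) = sqrt(26) ≈ 5.099. (Cross-check: r(A) ≤ ||A||_2 ≈ 6.8151; equality holds whenever A is normal, though it can also hold for some non-normal A.)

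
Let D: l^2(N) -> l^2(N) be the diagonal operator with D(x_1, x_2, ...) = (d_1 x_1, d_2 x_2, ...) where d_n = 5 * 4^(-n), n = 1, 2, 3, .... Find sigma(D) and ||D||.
sigma(D) = {5 * 4^(-n) : n ≥ 1} ∪ {0}; ||D|| = 5/4

A bounded diagonal operator on l^2 with diagonal entries d_n has spectrum equal to the closure of {d_n : n ≥ 1}: every d_n is an eigenvalue (with eigenvector e_n), so {d_n} ⊂ sigma(D); the spectrum is closed, so its closure is too; and for lambda not in the closure, (D - lambda I) has bounded inverse (the diagonal entries 1/(d_n - lambda) are bounded). For our sequence d_n = 5 * 4^(-n), n = 1, 2, 3, ...:
  - {d_n} = {5 * 4^(-n) : n ≥ 1}; the only limit point is 0
  - closure = {5 * 4^(-n) : n ≥ 1} ∪ {0}
For the norm: a diagonal operator has ||D|| = sup_n |d_n|. Here d_n = 5 * 4^(-n) is positive and decreasing, so sup_n |d_n| = d_1 = 5/4. So ||D|| = 5/4.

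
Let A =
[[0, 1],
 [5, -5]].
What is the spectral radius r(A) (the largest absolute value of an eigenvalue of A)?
r(A) = (5 + sqrt(45))/2 ≈ 5.8541

The eigenvalues of A are the roots of its characteristic polynomial. With M = A (coefficients from the trace and determinant):
  p(λ) = det(λ I - M) = λ^2 + 5λ - 5.
For λ^2 + 5λ - 5 the discriminant is 45. It is nonnegative but not a perfect square, so the roots are real and irrational: λ = (-5 ± sqrt(45))/2 ≈ 0.8541, -5.8541.
Thus the eigenvalues (to 4 decimals) are 0.8541 (modulus 0.8541); -5.8541 (modulus 5.8541). The spectral radius is the largest modulus: r(A) = (5 + sqrt(45))/2 ≈ 5.8541. (Cross-check: r(A) ≤ ||A||_2 ≈ 7.1067; equality holds whenever A is normal, though it can also hold for some non-normal A.)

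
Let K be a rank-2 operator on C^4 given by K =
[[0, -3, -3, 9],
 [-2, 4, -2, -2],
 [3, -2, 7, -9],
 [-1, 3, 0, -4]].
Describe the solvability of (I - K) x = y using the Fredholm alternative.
(I - K) is invertible (det(I - K) = -8 ≠ 0), so for every y in C^4 the equation (I - K) x = y has a unique solution.

K has rank 2 and factors as K = U V^T = u1 v1^T + u2 v2^T with u1 = (0, 2, -3, 1), v1 = (-1, 1, -2, 2), u2 = (3, -2, -1, -2), v2 = (0, -1, -1, 3) (multiplying out reproduces the displayed K). The nonzero eigenvalues of U V^T coincide with those of the 2 x 2 matrix G = V^T U = [[v1·u1, v1·u2], [v2·u1, v2·u2]] = [[10, -7], [4, -3]], and by the Sylvester determinant identity det(I_4 - U V^T) = det(I_2 - V^T U) = det([[-9, 7], [-4, 4]]) = (-9)(4) - (7)(-4) = -8. (Direct check: I - K =
[[1, 3, 3, -9],
 [2, -3, 2, 2],
 [-3, 2, -6, 9],
 [1, -3, 0, 5]]
has determinant -8.) The finite-dimensional Fredholm alternative says: either (I - K) is invertible, or ker(I - K) ≠ {0} and then range(I - K) = ker((I - K)^*)^⊥, with dim ker(I - K) = dim ker((I - K)^*). Since det(I - K) ≠ 0, 1 is not an eigenvalue of K and ker(I - K) = {0}, so we are in the first case: for every y there is a unique x = (I - K)^(-1) y. (Explicitly, by the Woodbury identity, (I - U V^T)^(-1) = I + U (I_2 - G)^(-1) V^T.)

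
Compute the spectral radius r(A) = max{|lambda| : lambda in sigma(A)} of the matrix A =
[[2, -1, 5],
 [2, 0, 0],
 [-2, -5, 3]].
r(A) ≈ 5.3127

The eigenvalues of A are the roots of its characteristic polynomial. With M = A (coefficients from the trace, the sum of principal 2x2 minors, and det A):
  p(λ) = det(λ I - M) = λ^3 - 5λ^2 + 18λ + 44.
No integer candidate from the rational root theorem (±divisors of 44) is a root, so the roots are irrational. The cubic discriminant is Δ = -116780 < 0, so there is one real root and a complex-conjugate pair. p(-2) = -20 and p(-1) = 20 have opposite signs, so a root lies in (-2, -1); Newton's method refines it to λ ≈ -1.5589. Dividing out (λ - (-1.5589)) leaves approximately λ^2 - 6.5589λ + 28.2248. For λ^2 - 6.5589λ + 28.2248 the discriminant is -69.8798. It is negative, so the remaining roots are the complex-conjugate pair λ ≈ 3.2795 ± 4.1797i. Their product equals the constant term, so |λ|^2 ≈ 28.2248 and |λ| ≈ 5.3127.
Thus the eigenvalues (to 4 decimals) are -1.5589 (modulus 1.5589); 3.2795 ± 4.1797i (modulus 5.3127). The spectral radius is the largest modulus: r(A) ≈ 5.3127. (Cross-check: r(A) ≤ ||A||_2 ≈ 7.1065; equality holds whenever A is normal, though it can also hold for some non-normal A.)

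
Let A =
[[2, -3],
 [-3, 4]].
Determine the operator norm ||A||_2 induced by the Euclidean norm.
||A||_2 = sqrt((38 + sqrt(1440))/2) ≈ 6.1623 (= sqrt(largest eigenvalue of A^T A))

||A||_2 = sigma_max(A) = sqrt(lambda_max(A^T A)). Form the symmetric matrix M = A^T A =
[[13, -18],
 [-18, 25]].
Its characteristic polynomial (trace, determinant of M give the coefficients) is
  p(λ) = det(λ I - M) = λ^2 - 38λ + 1.
For λ^2 - 38λ + 1 the discriminant is 1440. It is nonnegative but not a perfect square, so the roots are real and irrational: λ = (38 ± sqrt(1440))/2 ≈ 37.9737, 0.0263.
So the eigenvalues of A^T A are ≈ 0.0263, 37.9737 (all ≥ 0, as they must be for A^T A). The largest is λ_max = (38 + sqrt(1440))/2 ≈ 37.9737, hence ||A||_2 = sqrt(λ_max) = sqrt((38 + sqrt(1440))/2) ≈ 6.1623.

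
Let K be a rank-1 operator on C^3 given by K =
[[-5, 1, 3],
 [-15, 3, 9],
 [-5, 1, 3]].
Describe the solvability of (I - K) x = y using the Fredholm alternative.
(I - K) is singular (det(I - K) = 0, i.e. 1 ∈ sigma(K)). (I - K) x = y is solvable iff y ⊥ ker((I - K)^*) = span{(-5, 1, 3)}, i.e. iff -5y_1 + y_2 + 3y_3 = 0. When solvable, the solutions are x = y + c·(1, 3, 1), c arbitrary (ker(I - K) = span{(1, 3, 1)}, dimension 1).

K has rank 1, so it is an outer product K = u v^T: every row of K is a multiple of one row vector. Reading off the entries, u = (1, 3, 1) and v = (-5, 1, 3) (row i of K equals u_i·v^T). A rank-one matrix u v^T satisfies K u = u (v·u) and kills the (2)-dimensional subspace v^⊥, so its characteristic polynomial is lambda^2 (lambda - v·u) with v·u = tr K = 1. Hence the eigenvalues of I - K are 1 (multiplicity 2) and 1 - (1) = 0, so det(I - K) = 0. (Direct check: I - K =
[[6, -1, -3],
 [15, -2, -9],
 [5, -1, -2]]
has determinant 0.) So 1 is an eigenvalue of K and (I - K) is not invertible. The finite-dimensional Fredholm alternative says: either (I - K) is invertible, or ker(I - K) ≠ {0} and then range(I - K) = ker((I - K)^*)^⊥, with dim ker(I - K) = dim ker((I - K)^*). We are in the second case, so we need both kernels. Kernel of I - K: (I - K) u = u - u (v·u) = u - u = 0, so ker(I - K) = span{u} = span{(1, 3, 1)} (it is exactly 1-dimensional because rank(I - K) = 2). Kernel of the adjoint: K is real, so (I - K)^* = I - K^T = I - v u^T, and (I - v u^T) v = v - v (u·v) = 0; hence ker((I - K)^*) = span{v} = span{(-5, 1, 3)}. Therefore (I - K) x = y is solvable iff <y, v> = 0, i.e. iff -5y_1 + y_2 + 3y_3 = 0. When this holds, K y = u (v·y) = 0, so (I - K) y = y and x = y is a particular solution; the full solution set is the line x = y + c·u = y + c·(1, 3, 1), c ∈ C.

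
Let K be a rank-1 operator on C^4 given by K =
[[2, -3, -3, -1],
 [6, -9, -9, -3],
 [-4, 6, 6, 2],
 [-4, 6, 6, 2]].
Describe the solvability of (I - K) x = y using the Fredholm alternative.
(I - K) is singular (det(I - K) = 0, i.e. 1 ∈ sigma(K)). (I - K) x = y is solvable iff y ⊥ ker((I - K)^*) = span{(2, -3, -3, -1)}, i.e. iff 2y_1 - 3y_2 - 3y_3 - y_4 = 0. When solvable, the solutions are x = y + c·(1, 3, -2, -2), c arbitrary (ker(I - K) = span{(1, 3, -2, -2)}, dimension 1).

K has rank 1, so it is an outer product K = u v^T: every row of K is a multiple of one row vector. Reading off the entries, u = (1, 3, -2, -2) and v = (2, -3, -3, -1) (row i of K equals u_i·v^T). A rank-one matrix u v^T satisfies K u = u (v·u) and kills the (3)-dimensional subspace v^⊥, so its characteristic polynomial is lambda^3 (lambda - v·u) with v·u = tr K = 1. Hence the eigenvalues of I - K are 1 (multiplicity 3) and 1 - (1) = 0, so det(I - K) = 0. (Direct check: I - K =
[[-1, 3, 3, 1],
 [-6, 10, 9, 3],
 [4, -6, -5, -2],
 [4, -6, -6, -1]]
has determinant 0.) So 1 is an eigenvalue of K and (I - K) is not invertible. The finite-dimensional Fredholm alternative says: either (I - K) is invertible, or ker(I - K) ≠ {0} and then range(I - K) = ker((I - K)^*)^⊥, with dim ker(I - K) = dim ker((I - K)^*). We are in the second case, so we need both kernels. Kernel of I - K: (I - K) u = u - u (v·u) = u - u = 0, so ker(I - K) = span{u} = span{(1, 3, -2, -2)} (it is exactly 1-dimensional because rank(I - K) = 3). Kernel of the adjoint: K is real, so (I - K)^* = I - K^T = I - v u^T, and (I - v u^T) v = v - v (u·v) = 0; hence ker((I - K)^*) = span{v} = span{(2, -3, -3, -1)}. Therefore (I - K) x = y is solvable iff <y, v> = 0, i.e. iff 2y_1 - 3y_2 - 3y_3 - y_4 = 0. When this holds, K y = u (v·y) = 0, so (I - K) y = y and x = y is a particular solution; the full solution set is the line x = y + c·u = y + c·(1, 3, -2, -2), c ∈ C.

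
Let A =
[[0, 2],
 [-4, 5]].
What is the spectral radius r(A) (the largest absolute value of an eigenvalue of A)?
r(A) = sqrt(8) ≈ 2.8284

The eigenvalues of A are the roots of its characteristic polynomial. With M = A (coefficients from the trace and determinant):
  p(λ) = det(λ I - M) = λ^2 - 5λ + 8.
For λ^2 - 5λ + 8 the discriminant is -7. It is negative, so the roots are the complex-conjugate pair λ = 5/2 ± (sqrt(7)/2) i ≈ 2.5 ± 1.3229i. For a conjugate pair the product of the roots equals the constant term, so |λ|^2 = 8 and |λ| = sqrt(8) ≈ 2.8284.
Thus the eigenvalues (to 4 decimals) are 2.5 ± 1.3229i (modulus 2.8284). The spectral radius is the largest modulus: r(A) = sqrt(8) ≈ 2.8284. (Cross-check: r(A) ≤ ||A||_2 ≈ 6.5977; equality holds whenever A is normal, though it can also hold for some non-normal A.)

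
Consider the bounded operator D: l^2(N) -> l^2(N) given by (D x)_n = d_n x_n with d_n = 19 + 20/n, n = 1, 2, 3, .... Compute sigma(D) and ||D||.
sigma(D) = {19 + 20/n : n ≥ 1} ∪ {19}; ||D|| = 39

A bounded diagonal operator on l^2 with diagonal entries d_n has spectrum equal to the closure of {d_n : n ≥ 1}: every d_n is an eigenvalue (with eigenvector e_n), so {d_n} ⊂ sigma(D); the spectrum is closed, so its closure is too; and for lambda not in the closure, (D - lambda I) has bounded inverse (the diagonal entries 1/(d_n - lambda) are bounded). For our sequence d_n = 19 + 20/n, n = 1, 2, 3, ...:
  - {d_n} = {19 + 20/n : n ≥ 1}; the only limit point is 19
  - closure = {19 + 20/n : n ≥ 1} ∪ {19}
For the norm: a diagonal operator has ||D|| = sup_n |d_n|. Here d_n = 19 + 20/n is positive and decreasing, so sup_n |d_n| = d_1 = 19 + 20 = 39. So ||D|| = 39.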